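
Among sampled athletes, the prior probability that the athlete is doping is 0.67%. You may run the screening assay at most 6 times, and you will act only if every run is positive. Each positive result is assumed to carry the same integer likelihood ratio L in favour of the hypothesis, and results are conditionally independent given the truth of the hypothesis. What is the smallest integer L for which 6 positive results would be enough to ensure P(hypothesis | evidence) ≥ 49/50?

Prior odds = 0.0067/0.9933 = 67/9933.
Target odds = 0.98/0.02 = 49.
Need L⁶ ≥ 49 ÷ (67/9933) = 486717/67.
4⁶ = 4096 < 486717/67 ≤ 15625 = 5⁶, so L = 5.

5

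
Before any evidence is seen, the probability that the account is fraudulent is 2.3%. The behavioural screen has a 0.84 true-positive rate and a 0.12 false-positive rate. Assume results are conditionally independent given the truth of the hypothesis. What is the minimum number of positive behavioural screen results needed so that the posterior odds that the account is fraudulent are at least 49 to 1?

4

Prior odds: 0.023 ÷ 0.977 = 23/977.
Likelihood ratio of a positive result = 0.84/0.12 = 7.
Target odds = 49.
Require 7ⁿ ≥ 49 ÷ (23/977) = 47873/23.
7³ = 343 falls short of 47873/23 but 7⁴ = 2401 reaches it, so n = 4.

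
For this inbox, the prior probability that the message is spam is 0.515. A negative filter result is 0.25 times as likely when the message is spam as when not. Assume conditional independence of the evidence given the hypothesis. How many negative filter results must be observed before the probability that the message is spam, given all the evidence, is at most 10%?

2

Prior odds = 0.515/0.485 = 103/97.
Likelihood ratio per negative filter result = 0.25.
Target posterior odds = 0.1/0.9 = 1/9.
Require 0.25ⁿ ≤ 1/9 ÷ (103/97) = 97/927.
0.25¹ = 0.25 is still above 97/927 but 0.25² = 0.0625 is at or below it, so n = 2.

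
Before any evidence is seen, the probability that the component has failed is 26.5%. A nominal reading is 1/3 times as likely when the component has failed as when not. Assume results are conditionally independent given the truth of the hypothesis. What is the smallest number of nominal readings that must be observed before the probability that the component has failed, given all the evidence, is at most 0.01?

Prior odds: 0.265 ÷ 0.735 = 53/147.
Likelihood ratio per nominal reading = 1/3.
Target posterior odds = 0.01/0.99 = 1/99.
Need (53/147) × (1/3)ⁿ ≤ 1/99, i.e. (1/3)ⁿ ≤ 49/1749.
(1/3)³ = 1/27 is still above 49/1749 but (1/3)⁴ = 1/81 is at or below it, so n = 4.

4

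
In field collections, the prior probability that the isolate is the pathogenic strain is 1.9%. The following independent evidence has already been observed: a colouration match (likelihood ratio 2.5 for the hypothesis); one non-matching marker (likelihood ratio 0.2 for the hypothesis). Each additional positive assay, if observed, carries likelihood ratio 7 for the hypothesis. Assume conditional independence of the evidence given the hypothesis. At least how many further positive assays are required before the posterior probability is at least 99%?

5

Prior odds = 0.019/0.981 = 19/981.
Combined Bayes factor of the evidence already in hand = 2.5 × 0.2 = 0.5.
Odds after that evidence = (19/981) × 0.5 = 19/1962.
Target odds = 0.99/0.01 = 99.
Need 7ⁿ ≥ 99 ÷ (19/1962) = 194238/19.
7⁴ = 2401 falls short of 194238/19 but 7⁵ = 16807 reaches it, so n = 5.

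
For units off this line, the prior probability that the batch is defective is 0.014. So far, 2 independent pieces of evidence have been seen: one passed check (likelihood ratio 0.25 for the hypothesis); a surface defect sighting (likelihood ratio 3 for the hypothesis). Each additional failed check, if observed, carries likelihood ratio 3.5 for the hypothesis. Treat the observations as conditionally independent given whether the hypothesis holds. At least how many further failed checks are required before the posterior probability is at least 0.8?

5

Prior odds = 0.014/0.986 = 7/493.
Combined Bayes factor of the evidence already in hand = 0.25 × 3 = 0.75.
Odds after that evidence = (7/493) × 0.75 = 21/1972.
Target odds = 0.8/0.2 = 4.
Need 3.5ⁿ ≥ 4 ÷ (21/1972) = 7888/21.
3.5⁴ = 150.0625 falls short of 7888/21 but 3.5⁵ = 525.21875 reaches it, so n = 5.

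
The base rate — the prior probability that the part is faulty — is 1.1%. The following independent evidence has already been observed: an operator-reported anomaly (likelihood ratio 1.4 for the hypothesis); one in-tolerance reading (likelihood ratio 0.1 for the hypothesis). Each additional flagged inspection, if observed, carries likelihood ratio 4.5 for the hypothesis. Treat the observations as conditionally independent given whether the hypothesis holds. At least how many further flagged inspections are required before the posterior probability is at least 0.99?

8

Prior odds = 0.011/0.989 = 11/989.
Combined Bayes factor of the evidence already in hand = 1.4 × 0.1 = 0.14.
Odds after that evidence = (11/989) × 0.14 = 77/49450.
Target odds = 0.99/0.01 = 99.
Need 4.5ⁿ ≥ 99 ÷ (77/49450) = 445050/7.
4.5⁷ = 4782969/128 falls short of 445050/7 but 4.5⁸ = 43046721/256 reaches it, so n = 8.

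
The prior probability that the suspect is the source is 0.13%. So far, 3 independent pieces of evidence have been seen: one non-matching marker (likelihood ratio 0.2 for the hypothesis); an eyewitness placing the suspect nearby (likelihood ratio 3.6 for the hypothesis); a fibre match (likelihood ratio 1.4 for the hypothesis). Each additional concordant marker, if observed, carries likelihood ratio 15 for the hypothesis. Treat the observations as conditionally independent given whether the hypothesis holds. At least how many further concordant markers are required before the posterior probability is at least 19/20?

Prior odds = 0.0013/0.9987 = 13/9987.
Combined Bayes factor of the evidence already in hand = 0.2 × 3.6 × 1.4 = 1.008.
Odds after that evidence = (13/9987) × 1.008 = 546/416125.
Target odds = 0.95/0.05 = 19.
Need 15ⁿ ≥ 19 ÷ (546/416125) = 7906375/546.
15³ = 3375 falls short of 7906375/546 but 15⁴ = 50625 reaches it, so n = 4.

4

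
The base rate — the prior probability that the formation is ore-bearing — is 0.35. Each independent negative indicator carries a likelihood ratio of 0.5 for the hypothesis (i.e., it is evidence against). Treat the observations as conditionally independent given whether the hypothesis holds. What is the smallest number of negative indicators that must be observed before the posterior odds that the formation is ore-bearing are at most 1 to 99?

Prior odds = 0.35/0.65 = 7/13.
Likelihood ratio per negative indicator = 0.5.
Target odds = 1/99.
Need (7/13) × 0.5ⁿ ≤ 1/99, i.e. 0.5ⁿ ≤ 13/693.
0.5⁵ = 0.03125 is still above 13/693 but 0.5⁶ = 0.015625 is at or below it, so n = 6.

6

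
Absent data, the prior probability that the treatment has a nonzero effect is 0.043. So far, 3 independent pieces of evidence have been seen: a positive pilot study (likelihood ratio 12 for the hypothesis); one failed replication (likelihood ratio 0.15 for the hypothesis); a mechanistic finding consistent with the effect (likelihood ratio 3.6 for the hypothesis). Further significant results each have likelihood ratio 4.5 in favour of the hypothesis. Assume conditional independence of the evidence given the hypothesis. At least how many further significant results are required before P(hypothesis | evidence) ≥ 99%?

Prior odds = 0.043/0.957 = 43/957.
Combined Bayes factor of the evidence already in hand = 12 × 0.15 × 3.6 = 6.48.
Odds after that evidence = (43/957) × 6.48 = 2322/7975.
Target odds = 0.99/0.01 = 99.
Need 4.5ⁿ ≥ 99 ÷ (2322/7975) = 87725/258.
4.5³ = 91.125 falls short of 87725/258 but 4.5⁴ = 410.0625 reaches it, so n = 4.

4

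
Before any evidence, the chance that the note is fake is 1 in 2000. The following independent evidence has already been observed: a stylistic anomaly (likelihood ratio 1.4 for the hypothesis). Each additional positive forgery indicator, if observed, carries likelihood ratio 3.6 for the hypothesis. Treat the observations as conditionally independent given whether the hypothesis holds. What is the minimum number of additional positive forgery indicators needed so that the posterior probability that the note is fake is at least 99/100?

Prior odds = 0.0005/0.9995 = 1/1999.
Bayes factor of the evidence already in hand = 1.4.
Odds after that evidence = (1/1999) × 1.4 = 7/9995.
Target odds = 0.99/0.01 = 99.
Need 3.6ⁿ ≥ 99 ÷ (7/9995) = 989505/7.
3.6⁹ ≈101560 falls short of 989505/7 but 3.6¹⁰ ≈365616 reaches it, so n = 10.

10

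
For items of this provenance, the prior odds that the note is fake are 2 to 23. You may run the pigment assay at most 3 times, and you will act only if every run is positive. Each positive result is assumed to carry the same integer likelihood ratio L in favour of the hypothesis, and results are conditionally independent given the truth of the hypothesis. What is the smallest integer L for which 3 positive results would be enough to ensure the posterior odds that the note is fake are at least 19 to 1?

7

Prior odds = 2/23.
Target odds = 19.
Need L³ ≥ 19 ÷ (2/23) = 218.5.
6³ = 216 < 218.5 ≤ 343 = 7³, so L = 7.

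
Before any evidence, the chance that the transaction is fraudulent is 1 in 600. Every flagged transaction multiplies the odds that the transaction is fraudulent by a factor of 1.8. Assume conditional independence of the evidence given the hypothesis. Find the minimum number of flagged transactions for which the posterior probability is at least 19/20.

16

Prior odds = (1/600)/(599/600) = 1/599.
Likelihood ratio per flagged transaction = 1.8.
Target posterior odds = 0.95/0.05 = 19.
Need (1/599) × 1.8ⁿ ≥ 19, i.e. 1.8ⁿ ≥ 11381.
1.8¹⁵ ≈6746.64 falls short of 11381 but 1.8¹⁶ ≈12144 reaches it, so n = 16.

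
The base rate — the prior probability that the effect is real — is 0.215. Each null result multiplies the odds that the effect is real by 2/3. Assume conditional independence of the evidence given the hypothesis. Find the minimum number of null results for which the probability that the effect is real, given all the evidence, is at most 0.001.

Prior odds = 0.215/0.785 = 43/157.
Likelihood ratio per null result = 2/3.
Target odds: 0.001 ÷ 0.999 = 1/999.
Need (43/157) × (2/3)ⁿ ≤ 1/999, i.e. (2/3)ⁿ ≤ 157/42957.
(2/3)¹³ = 8192/1594323 is still above 157/42957 but (2/3)¹⁴ = 16384/4782969 is at or below it, so n = 14.

14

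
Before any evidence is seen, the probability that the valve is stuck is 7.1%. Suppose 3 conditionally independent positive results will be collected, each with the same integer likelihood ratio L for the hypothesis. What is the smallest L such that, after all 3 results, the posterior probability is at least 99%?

Prior odds = 0.071/0.929 = 71/929.
Target odds = 0.99/0.01 = 99.
Need L³ ≥ 99 ÷ (71/929) = 91971/71.
10³ = 1000 < 91971/71 ≤ 1331 = 11³, so L = 11.

11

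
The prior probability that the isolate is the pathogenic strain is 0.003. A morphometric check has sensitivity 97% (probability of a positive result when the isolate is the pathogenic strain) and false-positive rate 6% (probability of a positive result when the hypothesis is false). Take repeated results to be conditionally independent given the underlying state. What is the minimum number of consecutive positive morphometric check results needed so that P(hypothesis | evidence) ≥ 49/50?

Prior odds = 0.003/0.997 = 3/997.
Likelihood ratio of a positive result = 0.97/0.06 = 97/6.
Target posterior odds = 0.98/0.02 = 49.
Need (3/997) × (97/6)ⁿ ≥ 49, i.e. (97/6)ⁿ ≥ 48853/3.
(97/6)³ = 912673/216 falls short of 48853/3 but (97/6)⁴ = 88529281/1296 reaches it, so n = 4.

4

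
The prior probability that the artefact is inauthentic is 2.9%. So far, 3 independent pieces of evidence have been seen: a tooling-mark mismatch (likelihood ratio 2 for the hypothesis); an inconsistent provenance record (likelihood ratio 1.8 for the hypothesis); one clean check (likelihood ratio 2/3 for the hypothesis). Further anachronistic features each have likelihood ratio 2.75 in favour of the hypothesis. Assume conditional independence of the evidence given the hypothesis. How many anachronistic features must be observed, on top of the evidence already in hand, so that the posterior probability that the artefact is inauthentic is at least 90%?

5

Prior odds = 0.029/0.971 = 29/971.
Combined Bayes factor of the evidence already in hand = 2 × 1.8 × (2/3) = 2.4.
Odds after that evidence = (29/971) × 2.4 = 348/4855.
Target odds = 0.9/0.1 = 9.
Need 2.75ⁿ ≥ 9 ÷ (348/4855) = 14565/116.
2.75⁴ = 57.19140625 falls short of 14565/116 but 2.75⁵ = 161051/1024 reaches it, so n = 5.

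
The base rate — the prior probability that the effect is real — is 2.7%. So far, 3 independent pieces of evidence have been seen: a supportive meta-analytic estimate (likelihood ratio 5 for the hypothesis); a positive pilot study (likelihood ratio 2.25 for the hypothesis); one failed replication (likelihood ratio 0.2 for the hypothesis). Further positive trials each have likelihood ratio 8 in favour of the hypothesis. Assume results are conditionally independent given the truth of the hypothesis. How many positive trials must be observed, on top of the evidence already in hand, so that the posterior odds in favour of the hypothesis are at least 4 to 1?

Prior odds = 0.027/0.973 = 27/973.
Combined Bayes factor of the evidence already in hand = 5 × 2.25 × 0.2 = 2.25.
Odds after that evidence = (27/973) × 2.25 = 243/3892.
Target odds = 4.
Need 8ⁿ ≥ 4 ÷ (243/3892) = 15568/243.
8² = 64 falls short of 15568/243 but 8³ = 512 reaches it, so n = 3.

3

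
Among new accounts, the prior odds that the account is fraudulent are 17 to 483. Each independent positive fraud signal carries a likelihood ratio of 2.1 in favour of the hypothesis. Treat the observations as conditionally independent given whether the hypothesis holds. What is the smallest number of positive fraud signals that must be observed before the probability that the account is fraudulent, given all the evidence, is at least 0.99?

Prior odds = 17/483.
Likelihood ratio per positive fraud signal = 2.1.
Target posterior odds = 0.99/0.01 = 99.
Require 2.1ⁿ ≥ 99 ÷ (17/483) = 47817/17.
2.1¹⁰ ≈1667.99 falls short of 47817/17 but 2.1¹¹ ≈3502.78 reaches it, so n = 11.

11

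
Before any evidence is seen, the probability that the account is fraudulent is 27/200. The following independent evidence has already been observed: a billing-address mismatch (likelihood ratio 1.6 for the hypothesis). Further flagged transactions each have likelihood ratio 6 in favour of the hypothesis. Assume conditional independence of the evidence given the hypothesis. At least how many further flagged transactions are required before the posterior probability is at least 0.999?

Prior odds = 0.135/0.865 = 27/173.
Bayes factor of the evidence already in hand = 1.6.
Odds after that evidence = (27/173) × 1.6 = 216/865.
Target odds = 0.999/0.001 = 999.
Need 6ⁿ ≥ 999 ÷ (216/865) = 4000.625.
6⁴ = 1296 falls short of 4000.625 but 6⁵ = 7776 reaches it, so n = 5.

5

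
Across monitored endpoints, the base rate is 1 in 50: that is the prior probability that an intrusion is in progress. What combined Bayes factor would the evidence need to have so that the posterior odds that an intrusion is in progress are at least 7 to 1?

343

Prior odds = 0.02/0.98 = 1/49.
Target odds = 7.
Required Bayes factor = 7 ÷ (1/49) = 343.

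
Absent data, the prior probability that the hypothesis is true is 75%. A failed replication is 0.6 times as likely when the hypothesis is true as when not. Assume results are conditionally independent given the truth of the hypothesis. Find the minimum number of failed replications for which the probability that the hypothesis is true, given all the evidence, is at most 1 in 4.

5

Prior odds = 0.75/0.25 = 3.
Likelihood ratio per failed replication = 0.6.
Target odds: 0.25 ÷ 0.75 = 1/3.
Require 0.6ⁿ ≤ 1/3 ÷ 3 = 1/9.
0.6⁴ = 0.1296 is still above 1/9 but 0.6⁵ = 0.07776 is at or below it, so n = 5.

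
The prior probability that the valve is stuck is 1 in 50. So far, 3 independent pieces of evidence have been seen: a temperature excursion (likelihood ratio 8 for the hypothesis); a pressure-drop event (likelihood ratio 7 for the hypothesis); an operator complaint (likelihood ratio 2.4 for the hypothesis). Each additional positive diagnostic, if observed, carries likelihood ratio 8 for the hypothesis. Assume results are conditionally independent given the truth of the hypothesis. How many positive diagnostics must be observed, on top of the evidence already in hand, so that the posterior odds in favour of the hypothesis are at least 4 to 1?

1

Prior odds = 0.02/0.98 = 1/49.
Combined Bayes factor of the evidence already in hand = 8 × 7 × 2.4 = 134.4.
Odds after that evidence = (1/49) × 134.4 = 96/35.
Target odds = 4.
Need 8ⁿ ≥ 4 ÷ (96/35) = 35/24.
8¹ = 8, which meets the required 35/24; so n = 1.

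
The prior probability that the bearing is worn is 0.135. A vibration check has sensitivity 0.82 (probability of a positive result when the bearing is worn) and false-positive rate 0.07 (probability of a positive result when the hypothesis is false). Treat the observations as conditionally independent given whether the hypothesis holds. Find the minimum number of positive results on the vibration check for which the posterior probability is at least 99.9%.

4

Prior odds = 0.135/0.865 = 27/173.
Likelihood ratio of a positive result = 0.82/0.07 = 82/7.
Target odds: 0.999 ÷ 0.001 = 999.
Require (82/7)ⁿ ≥ 999 ÷ (27/173) = 6401.
(82/7)³ = 551368/343 falls short of 6401 but (82/7)⁴ = 45212176/2401 reaches it, so n = 4.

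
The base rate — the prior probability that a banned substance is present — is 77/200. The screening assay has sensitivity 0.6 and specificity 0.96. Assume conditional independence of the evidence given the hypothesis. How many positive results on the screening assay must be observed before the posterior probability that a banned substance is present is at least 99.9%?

3

Prior odds: 0.385 ÷ 0.615 = 77/123.
False-positive rate = 1 − 0.96 = 0.04; likelihood ratio of a positive = 0.6/0.04 = 15.
Target posterior odds = 0.999/0.001 = 999.
Need (77/123) × 15ⁿ ≥ 999, i.e. 15ⁿ ≥ 122877/77.
15² = 225 falls short of 122877/77 but 15³ = 3375 reaches it, so n = 3.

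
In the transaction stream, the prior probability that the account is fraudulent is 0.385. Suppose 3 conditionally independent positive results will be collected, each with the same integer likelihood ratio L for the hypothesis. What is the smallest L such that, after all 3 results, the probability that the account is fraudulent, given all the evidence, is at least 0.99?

Prior odds = 0.385/0.615 = 77/123.
Target odds = 0.99/0.01 = 99.
Need L³ ≥ 99 ÷ (77/123) = 1107/7.
5³ = 125 < 1107/7 ≤ 216 = 6³, so L = 6.

6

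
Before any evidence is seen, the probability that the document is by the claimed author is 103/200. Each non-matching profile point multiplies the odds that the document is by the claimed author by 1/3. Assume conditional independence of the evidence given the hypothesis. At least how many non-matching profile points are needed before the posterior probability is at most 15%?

Prior odds = 0.515/0.485 = 103/97.
Likelihood ratio per non-matching profile point = 1/3.
Target odds: 0.15 ÷ 0.85 = 3/17.
Require (1/3)ⁿ ≤ 3/17 ÷ (103/97) = 291/1751.
(1/3)¹ = 1/3 is still above 291/1751 but (1/3)² = 1/9 is at or below it, so n = 2.

2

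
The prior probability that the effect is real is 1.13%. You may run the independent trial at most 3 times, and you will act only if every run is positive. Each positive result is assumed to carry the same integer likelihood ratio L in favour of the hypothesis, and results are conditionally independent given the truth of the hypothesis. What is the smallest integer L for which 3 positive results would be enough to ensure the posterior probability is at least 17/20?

8

Prior odds = 0.0113/0.9887 = 113/9887.
Target odds = 0.85/0.15 = 17/3.
Need L³ ≥ 17/3 ÷ (113/9887) = 168079/339.
7³ = 343 < 168079/339 ≤ 512 = 8³, so L = 8.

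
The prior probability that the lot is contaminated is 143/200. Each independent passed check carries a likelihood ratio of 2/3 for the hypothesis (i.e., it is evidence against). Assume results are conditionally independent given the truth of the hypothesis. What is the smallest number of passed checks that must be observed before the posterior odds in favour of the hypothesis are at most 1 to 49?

Prior odds = 0.715/0.285 = 143/57.
Likelihood ratio per passed check = 2/3.
Target odds = 1/49.
Require (2/3)ⁿ ≤ 1/49 ÷ (143/57) = 57/7007.
(2/3)¹¹ = 2048/177147 is still above 57/7007 but (2/3)¹² = 4096/531441 is at or below it, so n = 12.

12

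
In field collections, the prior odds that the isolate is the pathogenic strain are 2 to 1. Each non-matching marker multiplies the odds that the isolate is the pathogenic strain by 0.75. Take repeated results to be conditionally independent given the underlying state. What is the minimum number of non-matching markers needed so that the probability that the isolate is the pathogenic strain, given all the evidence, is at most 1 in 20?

Prior odds = 2.
Likelihood ratio per non-matching marker = 0.75.
Target odds: 0.05 ÷ 0.95 = 1/19.
Need 2 × 0.75ⁿ ≤ 1/19, i.e. 0.75ⁿ ≤ 1/38.
0.75¹² = 531441/16777216 is still above 1/38 but 0.75¹³ = 1594323/67108864 is at or below it, so n = 13.

13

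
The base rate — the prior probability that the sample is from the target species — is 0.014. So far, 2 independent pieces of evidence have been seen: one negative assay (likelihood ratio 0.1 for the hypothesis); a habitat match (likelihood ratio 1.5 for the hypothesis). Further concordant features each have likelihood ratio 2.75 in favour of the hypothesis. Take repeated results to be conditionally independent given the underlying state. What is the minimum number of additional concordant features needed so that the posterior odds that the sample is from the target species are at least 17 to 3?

8

Prior odds = 0.014/0.986 = 7/493.
Combined Bayes factor of the evidence already in hand = 0.1 × 1.5 = 0.15.
Odds after that evidence = (7/493) × 0.15 = 21/9860.
Target odds = 17/3.
Need 2.75ⁿ ≥ 17/3 ÷ (21/9860) = 167620/63.
2.75⁷ = 19487171/16384 falls short of 167620/63 but 2.75⁸ = 214358881/65536 reaches it, so n = 8.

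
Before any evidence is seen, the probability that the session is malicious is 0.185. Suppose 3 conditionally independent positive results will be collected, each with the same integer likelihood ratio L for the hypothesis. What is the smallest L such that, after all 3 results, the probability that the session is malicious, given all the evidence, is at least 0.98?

6

Prior odds = 0.185/0.815 = 37/163.
Target odds = 0.98/0.02 = 49.
Need L³ ≥ 49 ÷ (37/163) = 7987/37.
5³ = 125 < 7987/37 ≤ 216 = 6³, so L = 6.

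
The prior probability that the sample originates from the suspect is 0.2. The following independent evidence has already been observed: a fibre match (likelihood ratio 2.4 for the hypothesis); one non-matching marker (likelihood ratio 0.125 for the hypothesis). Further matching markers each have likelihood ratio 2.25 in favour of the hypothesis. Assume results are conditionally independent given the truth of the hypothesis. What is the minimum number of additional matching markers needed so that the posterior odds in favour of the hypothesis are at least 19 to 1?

7

Prior odds = 0.2/0.8 = 0.25.
Combined Bayes factor of the evidence already in hand = 2.4 × 0.125 = 0.3.
Odds after that evidence = 0.25 × 0.3 = 0.075.
Target odds = 19.
Need 2.25ⁿ ≥ 19 ÷ 0.075 = 760/3.
2.25⁶ = 531441/4096 falls short of 760/3 but 2.25⁷ = 4782969/16384 reaches it, so n = 7.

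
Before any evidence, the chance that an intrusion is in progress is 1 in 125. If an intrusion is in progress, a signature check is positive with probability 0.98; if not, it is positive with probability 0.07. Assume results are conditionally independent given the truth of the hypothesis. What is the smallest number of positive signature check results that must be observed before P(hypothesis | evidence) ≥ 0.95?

Prior odds: 0.008 ÷ 0.992 = 1/124.
Likelihood ratio of a positive = 0.98/0.07 = 14.
Target odds: 0.95 ÷ 0.05 = 19.
Require 14ⁿ ≥ 19 ÷ (1/124) = 2356.
14² = 196 falls short of 2356 but 14³ = 2744 reaches it, so n = 3.

3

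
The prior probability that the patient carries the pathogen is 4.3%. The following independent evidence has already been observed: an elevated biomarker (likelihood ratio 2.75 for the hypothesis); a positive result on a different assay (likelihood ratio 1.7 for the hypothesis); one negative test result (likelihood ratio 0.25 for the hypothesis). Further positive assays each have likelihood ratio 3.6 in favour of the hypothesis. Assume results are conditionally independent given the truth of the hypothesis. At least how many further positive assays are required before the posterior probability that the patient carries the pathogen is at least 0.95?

Prior odds = 0.043/0.957 = 43/957.
Combined Bayes factor of the evidence already in hand = 2.75 × 1.7 × 0.25 = 1.16875.
Odds after that evidence = (43/957) × 1.16875 = 731/13920.
Target odds = 0.95/0.05 = 19.
Need 3.6ⁿ ≥ 19 ÷ (731/13920) = 264480/731.
3.6⁴ = 167.9616 falls short of 264480/731 but 3.6⁵ = 604.66176 reaches it, so n = 5.

5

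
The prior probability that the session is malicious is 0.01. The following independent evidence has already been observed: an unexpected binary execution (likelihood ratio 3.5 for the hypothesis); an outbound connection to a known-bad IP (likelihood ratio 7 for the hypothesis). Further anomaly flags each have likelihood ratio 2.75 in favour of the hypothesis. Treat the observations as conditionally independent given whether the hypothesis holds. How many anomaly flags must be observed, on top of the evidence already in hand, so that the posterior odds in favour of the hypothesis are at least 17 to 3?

4

Prior odds = 0.01/0.99 = 1/99.
Combined Bayes factor of the evidence already in hand = 3.5 × 7 = 24.5.
Odds after that evidence = (1/99) × 24.5 = 49/198.
Target odds = 17/3.
Need 2.75ⁿ ≥ 17/3 ÷ (49/198) = 1122/49.
2.75³ = 20.796875 falls short of 1122/49 but 2.75⁴ = 57.19140625 reaches it, so n = 4.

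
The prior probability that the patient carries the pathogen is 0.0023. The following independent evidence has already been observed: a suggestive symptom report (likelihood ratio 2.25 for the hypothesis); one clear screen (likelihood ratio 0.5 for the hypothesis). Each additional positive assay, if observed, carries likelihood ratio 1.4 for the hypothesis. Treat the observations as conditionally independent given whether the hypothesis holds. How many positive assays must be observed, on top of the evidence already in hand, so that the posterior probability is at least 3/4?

Prior odds = 0.0023/0.9977 = 23/9977.
Combined Bayes factor of the evidence already in hand = 2.25 × 0.5 = 1.125.
Odds after that evidence = (23/9977) × 1.125 = 207/79816.
Target odds = 0.75/0.25 = 3.
Need 1.4ⁿ ≥ 3 ÷ (207/79816) = 79816/69.
1.4²⁰ ≈836.683 falls short of 79816/69 but 1.4²¹ ≈1171.36 reaches it, so n = 21.

21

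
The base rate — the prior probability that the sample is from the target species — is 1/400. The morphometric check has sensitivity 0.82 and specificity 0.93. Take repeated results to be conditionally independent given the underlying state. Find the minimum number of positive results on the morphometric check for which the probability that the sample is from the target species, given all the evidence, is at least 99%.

5

Prior odds: 0.0025 ÷ 0.9975 = 1/399.
False-positive rate = 1 − 0.93 = 0.07; likelihood ratio of a positive = 0.82/0.07 = 82/7.
Target odds: 0.99 ÷ 0.01 = 99.
Require (82/7)ⁿ ≥ 99 ÷ (1/399) = 39501.
(82/7)⁴ = 45212176/2401 falls short of 39501 but (82/7)⁵ ≈220587 reaches it, so n = 5.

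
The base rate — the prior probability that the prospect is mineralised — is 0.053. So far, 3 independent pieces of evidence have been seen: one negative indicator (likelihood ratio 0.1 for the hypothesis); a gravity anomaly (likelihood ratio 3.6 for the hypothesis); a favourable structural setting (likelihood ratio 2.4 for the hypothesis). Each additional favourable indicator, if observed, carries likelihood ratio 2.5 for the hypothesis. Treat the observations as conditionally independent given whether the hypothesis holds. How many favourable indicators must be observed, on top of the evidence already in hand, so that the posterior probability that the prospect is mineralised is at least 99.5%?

10

Prior odds = 0.053/0.947 = 53/947.
Combined Bayes factor of the evidence already in hand = 0.1 × 3.6 × 2.4 = 0.864.
Odds after that evidence = (53/947) × 0.864 = 5724/118375.
Target odds = 0.995/0.005 = 199.
Need 2.5ⁿ ≥ 199 ÷ (5724/118375) = 23556625/5724.
2.5⁹ = 1953125/512 falls short of 23556625/5724 but 2.5¹⁰ = 9765625/1024 reaches it, so n = 10.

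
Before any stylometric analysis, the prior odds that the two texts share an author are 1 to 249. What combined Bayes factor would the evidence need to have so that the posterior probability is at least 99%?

Prior odds = 1/249.
Target odds = 0.99/0.01 = 99.
Required Bayes factor = 99 ÷ (1/249) = 24651.

24651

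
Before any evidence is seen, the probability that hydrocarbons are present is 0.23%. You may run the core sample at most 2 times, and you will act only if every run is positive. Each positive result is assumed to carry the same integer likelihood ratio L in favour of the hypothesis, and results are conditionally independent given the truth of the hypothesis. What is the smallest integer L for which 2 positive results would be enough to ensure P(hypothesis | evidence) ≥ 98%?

146

Prior odds = 0.0023/0.9977 = 23/9977.
Target odds = 0.98/0.02 = 49.
Need L² ≥ 49 ÷ (23/9977) = 488873/23.
145² = 21025 < 488873/23 ≤ 21316 = 146², so L = 146.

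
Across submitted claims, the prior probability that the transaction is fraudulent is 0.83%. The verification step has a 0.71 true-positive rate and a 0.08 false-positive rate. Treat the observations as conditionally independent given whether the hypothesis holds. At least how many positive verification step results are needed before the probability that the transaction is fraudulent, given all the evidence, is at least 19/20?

Prior odds = 0.0083/0.9917 = 83/9917.
Likelihood ratio of a positive result = 0.71/0.08 = 8.875.
Target odds: 0.95 ÷ 0.05 = 19.
Need (83/9917) × 8.875ⁿ ≥ 19, i.e. 8.875ⁿ ≥ 188423/83.
8.875³ = 357911/512 falls short of 188423/83 but 8.875⁴ = 25411681/4096 reaches it, so n = 4.

4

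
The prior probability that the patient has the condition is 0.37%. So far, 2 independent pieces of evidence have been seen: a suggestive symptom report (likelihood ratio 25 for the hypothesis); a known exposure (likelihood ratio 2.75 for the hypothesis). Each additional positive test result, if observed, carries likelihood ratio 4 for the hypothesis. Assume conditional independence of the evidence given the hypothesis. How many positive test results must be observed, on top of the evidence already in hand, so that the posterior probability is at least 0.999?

6

Prior odds = 0.0037/0.9963 = 37/9963.
Combined Bayes factor of the evidence already in hand = 25 × 2.75 = 68.75.
Odds after that evidence = (37/9963) × 68.75 = 10175/39852.
Target odds = 0.999/0.001 = 999.
Need 4ⁿ ≥ 999 ÷ (10175/39852) = 1076004/275.
4⁵ = 1024 falls short of 1076004/275 but 4⁶ = 4096 reaches it, so n = 6.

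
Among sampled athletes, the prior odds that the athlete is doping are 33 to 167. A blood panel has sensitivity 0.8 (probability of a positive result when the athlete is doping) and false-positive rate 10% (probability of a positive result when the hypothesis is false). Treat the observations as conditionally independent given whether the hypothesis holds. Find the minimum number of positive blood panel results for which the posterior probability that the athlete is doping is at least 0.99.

3

Prior odds = 33/167.
Likelihood ratio of a positive result = 0.8/0.1 = 8.
Target odds: 0.99 ÷ 0.01 = 99.
Require 8ⁿ ≥ 99 ÷ (33/167) = 501.
8² = 64 falls short of 501 but 8³ = 512 reaches it, so n = 3.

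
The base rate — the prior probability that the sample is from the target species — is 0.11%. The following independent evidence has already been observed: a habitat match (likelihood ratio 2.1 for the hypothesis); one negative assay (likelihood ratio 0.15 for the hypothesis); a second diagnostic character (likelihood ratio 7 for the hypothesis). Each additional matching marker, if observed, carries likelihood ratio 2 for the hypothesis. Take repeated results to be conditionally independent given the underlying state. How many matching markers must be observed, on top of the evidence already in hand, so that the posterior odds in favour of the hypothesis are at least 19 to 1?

Prior odds = 0.0011/0.9989 = 11/9989.
Combined Bayes factor of the evidence already in hand = 2.1 × 0.15 × 7 = 2.205.
Odds after that evidence = (11/9989) × 2.205 = 693/285400.
Target odds = 19.
Need 2ⁿ ≥ 19 ÷ (693/285400) = 5422600/693.
2¹² = 4096 falls short of 5422600/693 but 2¹³ = 8192 reaches it, so n = 13.

13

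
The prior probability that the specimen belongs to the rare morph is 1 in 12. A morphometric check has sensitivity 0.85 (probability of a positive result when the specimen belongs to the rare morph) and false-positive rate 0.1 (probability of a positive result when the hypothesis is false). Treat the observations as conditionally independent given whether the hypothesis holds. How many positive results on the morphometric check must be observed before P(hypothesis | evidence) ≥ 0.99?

Prior odds: (1/12) ÷ (11/12) = 1/11.
Likelihood ratio of a positive result = 0.85/0.1 = 8.5.
Target posterior odds = 0.99/0.01 = 99.
Require 8.5ⁿ ≥ 99 ÷ (1/11) = 1089.
8.5³ = 614.125 falls short of 1089 but 8.5⁴ = 5220.0625 reaches it, so n = 4.

4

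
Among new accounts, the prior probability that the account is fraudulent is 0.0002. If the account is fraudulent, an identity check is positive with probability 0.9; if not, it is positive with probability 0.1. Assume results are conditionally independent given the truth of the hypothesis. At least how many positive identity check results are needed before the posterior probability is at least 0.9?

5

Prior odds = 0.0002/0.9998 = 1/4999.
Likelihood ratio of a positive = 0.9/0.1 = 9.
Target posterior odds = 0.9/0.1 = 9.
Need (1/4999) × 9ⁿ ≥ 9, i.e. 9ⁿ ≥ 44991.
9⁴ = 6561 falls short of 44991 but 9⁵ = 59049 reaches it, so n = 5.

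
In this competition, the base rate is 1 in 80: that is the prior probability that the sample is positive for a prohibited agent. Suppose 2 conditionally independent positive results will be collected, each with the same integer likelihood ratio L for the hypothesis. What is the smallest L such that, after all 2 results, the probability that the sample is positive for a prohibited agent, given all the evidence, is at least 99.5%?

126

Prior odds = 0.0125/0.9875 = 1/79.
Target odds = 0.995/0.005 = 199.
Need L² ≥ 199 ÷ (1/79) = 15721.
125² = 15625 < 15721 ≤ 15876 = 126², so L = 126.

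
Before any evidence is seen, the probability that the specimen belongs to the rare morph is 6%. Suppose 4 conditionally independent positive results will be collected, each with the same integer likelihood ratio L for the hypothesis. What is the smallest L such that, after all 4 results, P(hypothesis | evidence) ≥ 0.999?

Prior odds = 0.06/0.94 = 3/47.
Target odds = 0.999/0.001 = 999.
Need L⁴ ≥ 999 ÷ (3/47) = 15651.
11⁴ = 14641 < 15651 ≤ 20736 = 12⁴, so L = 12.

12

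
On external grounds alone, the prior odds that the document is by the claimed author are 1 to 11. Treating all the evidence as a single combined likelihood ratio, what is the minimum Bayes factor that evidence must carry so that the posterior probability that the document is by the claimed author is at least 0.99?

1089

Prior odds = 1/11.
Target odds = 0.99/0.01 = 99.
Required Bayes factor = 99 ÷ (1/11) = 1089.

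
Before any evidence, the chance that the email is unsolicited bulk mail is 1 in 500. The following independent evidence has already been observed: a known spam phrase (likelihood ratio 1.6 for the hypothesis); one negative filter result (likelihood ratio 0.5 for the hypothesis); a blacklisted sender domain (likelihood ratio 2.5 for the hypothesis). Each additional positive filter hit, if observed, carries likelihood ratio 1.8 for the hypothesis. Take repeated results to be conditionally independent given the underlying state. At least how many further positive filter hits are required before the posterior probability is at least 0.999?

22

Prior odds = 0.002/0.998 = 1/499.
Combined Bayes factor of the evidence already in hand = 1.6 × 0.5 × 2.5 = 2.
Odds after that evidence = (1/499) × 2 = 2/499.
Target odds = 0.999/0.001 = 999.
Need 1.8ⁿ ≥ 999 ÷ (2/499) = 249250.5.
1.8²¹ ≈229468 falls short of 249250.5 but 1.8²² ≈413043 reaches it, so n = 22.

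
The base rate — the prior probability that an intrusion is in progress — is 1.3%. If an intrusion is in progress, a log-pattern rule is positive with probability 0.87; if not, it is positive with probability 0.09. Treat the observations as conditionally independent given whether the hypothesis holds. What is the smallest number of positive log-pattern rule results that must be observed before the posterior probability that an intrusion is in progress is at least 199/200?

5

Prior odds = 0.013/0.987 = 13/987.
Likelihood ratio of a positive = 0.87/0.09 = 29/3.
Target posterior odds = 0.995/0.005 = 199.
Need (13/987) × (29/3)ⁿ ≥ 199, i.e. (29/3)ⁿ ≥ 196413/13.
(29/3)⁴ = 707281/81 falls short of 196413/13 but (29/3)⁵ = 20511149/243 reaches it, so n = 5.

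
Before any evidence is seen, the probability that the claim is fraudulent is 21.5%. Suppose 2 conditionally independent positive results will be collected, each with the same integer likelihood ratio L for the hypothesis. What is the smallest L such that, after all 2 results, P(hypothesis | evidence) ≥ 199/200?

Prior odds = 0.215/0.785 = 43/157.
Target odds = 0.995/0.005 = 199.
Need L² ≥ 199 ÷ (43/157) = 31243/43.
26² = 676 < 31243/43 ≤ 729 = 27², so L = 27.

27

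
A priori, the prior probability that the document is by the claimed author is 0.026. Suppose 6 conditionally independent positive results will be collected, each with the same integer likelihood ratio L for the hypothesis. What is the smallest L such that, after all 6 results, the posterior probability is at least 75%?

Prior odds = 0.026/0.974 = 13/487.
Target odds = 0.75/0.25 = 3.
Need L⁶ ≥ 3 ÷ (13/487) = 1461/13.
2⁶ = 64 < 1461/13 ≤ 729 = 3⁶, so L = 3.

3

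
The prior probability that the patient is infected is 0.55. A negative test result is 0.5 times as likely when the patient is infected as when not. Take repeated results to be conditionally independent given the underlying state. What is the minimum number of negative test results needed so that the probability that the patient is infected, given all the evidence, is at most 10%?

Prior odds = 0.55/0.45 = 11/9.
Likelihood ratio per negative test result = 0.5.
Target posterior odds = 0.1/0.9 = 1/9.
Need (11/9) × 0.5ⁿ ≤ 1/9, i.e. 0.5ⁿ ≤ 1/11.
0.5³ = 0.125 is still above 1/11 but 0.5⁴ = 0.0625 is at or below it, so n = 4.

4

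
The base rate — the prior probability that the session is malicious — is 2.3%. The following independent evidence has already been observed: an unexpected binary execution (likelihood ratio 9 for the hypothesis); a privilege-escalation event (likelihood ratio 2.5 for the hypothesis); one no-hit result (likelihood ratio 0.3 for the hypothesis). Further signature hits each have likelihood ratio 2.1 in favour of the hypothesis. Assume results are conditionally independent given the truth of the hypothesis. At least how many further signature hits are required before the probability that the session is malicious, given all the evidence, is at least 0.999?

12

Prior odds = 0.023/0.977 = 23/977.
Combined Bayes factor of the evidence already in hand = 9 × 2.5 × 0.3 = 6.75.
Odds after that evidence = (23/977) × 6.75 = 621/3908.
Target odds = 0.999/0.001 = 999.
Need 2.1ⁿ ≥ 999 ÷ (621/3908) = 144596/23.
2.1¹¹ ≈3502.78 falls short of 144596/23 but 2.1¹² ≈7355.83 reaches it, so n = 12.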